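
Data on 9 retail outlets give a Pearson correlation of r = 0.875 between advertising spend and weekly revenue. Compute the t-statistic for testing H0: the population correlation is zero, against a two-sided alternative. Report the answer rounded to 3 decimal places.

1 − r² = 1 − 0.765625 = 0.234375;  √(1−r²) = 0.484123
√(n−2) = √7 = 2.645751
t = r·√(n−2)/√(1−r²) = 0.875 · 2.645751 / 0.484123 = 4.782

4.782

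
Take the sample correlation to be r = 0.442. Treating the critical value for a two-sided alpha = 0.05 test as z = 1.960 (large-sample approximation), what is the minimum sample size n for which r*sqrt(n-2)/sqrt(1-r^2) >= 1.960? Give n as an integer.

Need r·√(n−2)/√(1−r²) ≥ 1.960
√(n−2) ≥ 1.960·√(1−0.195364) / 0.442 = 1.960·0.897015 / 0.442 = 3.9777
n−2 ≥ 15.8221  ⇒  n ≥ 17.8221
Smallest integer n = 18

18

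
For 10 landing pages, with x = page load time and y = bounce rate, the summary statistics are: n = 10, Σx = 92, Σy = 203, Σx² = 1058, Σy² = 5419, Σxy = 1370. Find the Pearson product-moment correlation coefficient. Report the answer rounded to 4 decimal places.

Numerator: nΣxy − (Σx)(Σy) = 10·1370 − (92)(203) = -4976
Denominator: √[(nΣx²−(Σx)²)(nΣy²−(Σy)²)]
  nΣx²−(Σx)² = 10·1058 − 8464 = 2116;  nΣy²−(Σy)² = 10·5419 − 41209 = 12981
  √(2116·12981) = √27467796 = 5240.9728
r = -4976 / 5240.9728 = -0.9494

-0.9494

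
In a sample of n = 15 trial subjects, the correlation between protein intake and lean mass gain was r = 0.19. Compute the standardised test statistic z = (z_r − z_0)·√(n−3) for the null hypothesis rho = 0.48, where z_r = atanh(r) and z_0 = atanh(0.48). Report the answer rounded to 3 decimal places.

-1.145

Fisher z: atanh(0.19) = 0.192337, atanh(0.48) = 0.522984
z = (z_r − z_0)·√(n−3) = (0.192337 − 0.522984)·√12 = -0.330647 · 3.464102 = -1.145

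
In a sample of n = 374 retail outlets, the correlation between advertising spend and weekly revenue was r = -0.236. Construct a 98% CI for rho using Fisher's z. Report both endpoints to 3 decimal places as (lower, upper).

z_r = atanh(-0.236) = -0.240534;  SE = 1/√(n−3) = 1/√371 = 0.051917
z-limits: -0.240534 ± 2.326·0.051917 = -0.240534 ± 0.120759 = [-0.361293, -0.119775]
ρ-limits: (tanh -0.361293, tanh -0.119775) = (-0.346, -0.119)

(-0.346, -0.119)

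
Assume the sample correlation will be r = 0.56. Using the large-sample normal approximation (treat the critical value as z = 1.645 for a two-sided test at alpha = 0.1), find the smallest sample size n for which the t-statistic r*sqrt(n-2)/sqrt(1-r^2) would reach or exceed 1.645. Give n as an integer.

r√(n−2)/√(1−r²) ≥ 1.645  ⇔  n−2 ≥ (1.645)²·(1−r²)/r²
(1−r²)/r² = (1−0.3136)/0.3136 = 2.1888
n ≥ 2 + 2.706025·2.1888 = 2 + 5.9229 = 7.9229
⌈7.9229⌉ = 8

8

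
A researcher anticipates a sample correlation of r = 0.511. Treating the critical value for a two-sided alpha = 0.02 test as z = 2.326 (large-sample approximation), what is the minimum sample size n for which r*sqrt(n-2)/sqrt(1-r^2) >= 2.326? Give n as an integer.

Need r·√(n−2)/√(1−r²) ≥ 2.326
√(n−2) ≥ 2.326·√(1−0.261121) / 0.511 = 2.326·0.859581 / 0.511 = 3.9127
n−2 ≥ 15.3092  ⇒  n ≥ 17.3092
Smallest integer n = 18

18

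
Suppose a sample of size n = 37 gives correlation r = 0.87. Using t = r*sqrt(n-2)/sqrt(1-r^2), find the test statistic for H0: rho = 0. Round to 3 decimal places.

10.439

t = r·√(n−2) / √(1−r²) with r = 0.87, n = 37
  = 0.87·√35 / √(1 − 0.7569)
  = 0.87·5.916080 / 0.493052
  = 5.146990 / 0.493052 = 10.439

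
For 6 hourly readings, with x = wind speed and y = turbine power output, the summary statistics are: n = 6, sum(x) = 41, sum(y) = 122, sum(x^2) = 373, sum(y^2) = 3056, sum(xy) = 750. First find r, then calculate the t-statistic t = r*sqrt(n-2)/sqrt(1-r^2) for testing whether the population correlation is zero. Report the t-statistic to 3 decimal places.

-0.777

Numerator: nΣxy − (Σx)(Σy) = 6·750 − (41)(122) = -502
Denominator: √[(nΣx²−(Σx)²)(nΣy²−(Σy)²)]
  nΣx²−(Σx)² = 6·373 − 1681 = 557;  nΣy²−(Σy)² = 6·3056 − 14884 = 3452
  √(557·3452) = √1922764 = 1386.6377
r = -502 / 1386.6377 = -0.3620
t = r·√(n−2)/√(1−r²) = -0.3620·√4 / √(1−0.131044) = -0.724000 / 0.932178 = -0.777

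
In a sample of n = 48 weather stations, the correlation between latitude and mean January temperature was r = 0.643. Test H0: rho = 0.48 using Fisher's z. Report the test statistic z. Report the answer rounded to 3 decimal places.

z_r = atanh(0.643) = 0.763272,  z_0 = atanh(0.48) = 0.522984
SE = 1/√(n−3) = 1/√45 = 0.149071
z = (z_r − z_0)/SE = (0.763272 − 0.522984) / 0.149071 = 0.240288 / 0.149071 = 1.612

1.612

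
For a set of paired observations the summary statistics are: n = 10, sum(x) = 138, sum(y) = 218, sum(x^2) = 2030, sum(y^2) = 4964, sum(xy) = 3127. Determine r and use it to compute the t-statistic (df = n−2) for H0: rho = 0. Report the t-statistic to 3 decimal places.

S_xy = nΣxy − ΣxΣy = 10·3127 − 138·218 = 31270 − 30084 = 1186
S_xx = nΣx² − (Σx)² = 10·2030 − 138² = 20300 − 19044 = 1256
S_yy = nΣy² − (Σy)² = 10·4964 − 218² = 49640 − 47524 = 2116
r = S_xy / √(S_xx·S_yy) = 1186 / √(1256·2116) = 1186 / √2657696 = 1186 / 1630.2442 = 0.7275
t = r·√(n−2)/√(1−r²) = 0.7275·√8 / √(1−0.529256) = 2.057681 / 0.686108 = 2.999

2.999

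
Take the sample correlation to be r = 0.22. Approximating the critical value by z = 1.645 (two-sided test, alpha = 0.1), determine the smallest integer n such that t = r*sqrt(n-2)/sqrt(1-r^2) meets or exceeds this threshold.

56

Need r·√(n−2)/√(1−r²) ≥ 1.645
√(n−2) ≥ 1.645·√(1−0.0484) / 0.22 = 1.645·0.975500 / 0.22 = 7.2941
n−2 ≥ 53.2039  ⇒  n ≥ 55.2039
Smallest integer n = 56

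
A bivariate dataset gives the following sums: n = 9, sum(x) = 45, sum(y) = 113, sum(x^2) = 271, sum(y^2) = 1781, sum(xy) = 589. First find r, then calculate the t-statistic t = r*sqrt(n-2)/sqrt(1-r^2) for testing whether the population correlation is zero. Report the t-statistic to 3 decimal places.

Numerator: nΣxy − (Σx)(Σy) = 9·589 − (45)(113) = 216
Denominator: √[(nΣx²−(Σx)²)(nΣy²−(Σy)²)]
  nΣx²−(Σx)² = 9·271 − 2025 = 414;  nΣy²−(Σy)² = 9·1781 − 12769 = 3260
  √(414·3260) = √1349640 = 1161.7401
r = 216 / 1161.7401 = 0.1859
t = r·√(n−2)/√(1−r²) = 0.1859·√7 / √(1−0.034559) = 0.491845 / 0.982569 = 0.501

0.501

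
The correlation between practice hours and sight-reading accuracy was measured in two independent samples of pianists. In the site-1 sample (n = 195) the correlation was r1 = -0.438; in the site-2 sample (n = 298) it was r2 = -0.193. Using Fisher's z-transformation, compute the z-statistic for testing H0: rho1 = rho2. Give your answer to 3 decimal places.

-2.958

z1 = atanh(-0.438) = -0.469753,  z2 = atanh(-0.193) = -0.195451
SE = √(1/(n1−3) + 1/(n2−3)) = √(1/192 + 1/295) = √(0.0052083 + 0.0033898) = √0.0085981 = 0.092726
z = (z1 − z2)/SE = (-0.469753 − (-0.195451)) / 0.092726 = -0.274302 / 0.092726 = -2.958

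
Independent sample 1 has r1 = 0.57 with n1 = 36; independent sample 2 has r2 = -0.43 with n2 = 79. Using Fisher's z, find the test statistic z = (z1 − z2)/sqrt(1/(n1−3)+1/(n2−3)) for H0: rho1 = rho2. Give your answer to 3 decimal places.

z1 = atanh(0.57) = 0.647523,  z2 = atanh(-0.43) = -0.459897
SE = √(1/(n1−3) + 1/(n2−3)) = √(1/33 + 1/76) = √(0.0303030 + 0.0131579) = √0.0434609 = 0.208473
z = (z1 − z2)/SE = (0.647523 − (-0.459897)) / 0.208473 = 1.107420 / 0.208473 = 5.312

5.312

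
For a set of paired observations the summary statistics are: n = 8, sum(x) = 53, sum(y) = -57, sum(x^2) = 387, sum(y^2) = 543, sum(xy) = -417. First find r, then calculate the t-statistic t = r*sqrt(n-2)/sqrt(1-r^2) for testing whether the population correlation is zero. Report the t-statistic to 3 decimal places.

-1.664

Numerator: nΣxy − (Σx)(Σy) = 8·(-417) − (53)(-57) = -315
Denominator: √[(nΣx²−(Σx)²)(nΣy²−(Σy)²)]
  nΣx²−(Σx)² = 8·387 − 2809 = 287;  nΣy²−(Σy)² = 8·543 − 3249 = 1095
  √(287·1095) = √314265 = 560.5934
r = -315 / 560.5934 = -0.5619
t = r·√(n−2)/√(1−r²) = -0.5619·√6 / √(1−0.315732) = -1.376368 / 0.827205 = -1.664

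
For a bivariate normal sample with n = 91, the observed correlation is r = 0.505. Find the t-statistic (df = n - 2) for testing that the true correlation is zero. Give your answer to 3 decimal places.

5.520

1 − r² = 1 − 0.255025 = 0.744975;  √(1−r²) = 0.863119
√(n−2) = √89 = 9.433981
t = r·√(n−2)/√(1−r²) = 0.505 · 9.433981 / 0.863119 = 5.520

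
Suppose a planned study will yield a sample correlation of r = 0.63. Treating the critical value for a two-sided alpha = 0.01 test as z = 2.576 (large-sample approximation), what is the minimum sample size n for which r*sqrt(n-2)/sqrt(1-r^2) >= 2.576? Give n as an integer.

r√(n−2)/√(1−r²) ≥ 2.576  ⇔  n−2 ≥ (2.576)²·(1−r²)/r²
(1−r²)/r² = (1−0.3969)/0.3969 = 1.5195
n ≥ 2 + 6.635776·1.5195 = 2 + 10.0831 = 12.0831
⌈12.0831⌉ = 13

13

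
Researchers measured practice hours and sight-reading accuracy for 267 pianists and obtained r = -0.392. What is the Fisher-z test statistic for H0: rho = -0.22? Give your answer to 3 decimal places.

Fisher z: atanh(-0.392) = -0.414161, atanh(-0.22) = -0.223656
z = (z_r − z_0)·√(n−3) = (-0.414161 − (-0.223656))·√264 = -0.190505 · 16.248077 = -3.095

-3.095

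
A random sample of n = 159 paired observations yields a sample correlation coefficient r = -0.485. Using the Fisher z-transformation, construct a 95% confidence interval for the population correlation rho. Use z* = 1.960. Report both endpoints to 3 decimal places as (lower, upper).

Fisher z: z_r = atanh(r) = ½·ln((1+(-0.485))/(1−(-0.485))) = -0.529502
SE(z) = 1/√(n−3) = 1/√156 = 0.080064
95% ⇒ z* = 1.960; margin = 1.960·0.080064 = 0.156925
CI on z-scale: (-0.686427, -0.372577)
Back-transform: tanh(-0.686427) = -0.595682, tanh(-0.372577) = -0.356244

(-0.596, -0.356)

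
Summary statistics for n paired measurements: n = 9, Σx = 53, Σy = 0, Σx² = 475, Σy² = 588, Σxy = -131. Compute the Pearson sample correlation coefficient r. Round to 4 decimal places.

-0.4233

Numerator: nΣxy − (Σx)(Σy) = 9·(-131) − (53)(0) = -1179
Denominator: √[(nΣx²−(Σx)²)(nΣy²−(Σy)²)]
  nΣx²−(Σx)² = 9·475 − 2809 = 1466;  nΣy²−(Σy)² = 9·588 − 0 = 5292
  √(1466·5292) = √7758072 = 2785.3316
r = -1179 / 2785.3316 = -0.4233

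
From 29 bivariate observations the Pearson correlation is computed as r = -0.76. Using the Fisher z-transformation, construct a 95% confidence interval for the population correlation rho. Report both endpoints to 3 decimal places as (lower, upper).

(-0.881, -0.545)

Fisher z: z_r = atanh(r) = ½·ln((1+(-0.76))/(1−(-0.76))) = -0.996215
SE(z) = 1/√(n−3) = 1/√26 = 0.196116
95% ⇒ z* = 1.960; margin = 1.960·0.196116 = 0.384387
CI on z-scale: (-1.380602, -0.611828)
Back-transform: tanh(-1.380602) = -0.881086, tanh(-0.611828) = -0.545413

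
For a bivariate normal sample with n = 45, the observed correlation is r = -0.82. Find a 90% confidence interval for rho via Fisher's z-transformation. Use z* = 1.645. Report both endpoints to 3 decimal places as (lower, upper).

z_r = atanh(-0.82) = -1.156817;  SE = 1/√(n−3) = 1/√42 = 0.154303
z-limits: -1.156817 ± 1.645·0.154303 = -1.156817 ± 0.253828 = [-1.410645, -0.902989]
ρ-limits: (tanh -1.410645, tanh -0.902989) = (-0.888, -0.718)

(-0.888, -0.718)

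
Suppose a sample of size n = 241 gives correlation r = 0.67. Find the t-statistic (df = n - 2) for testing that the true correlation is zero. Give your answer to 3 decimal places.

t = r·√(n−2) / √(1−r²) with r = 0.67, n = 241
  = 0.67·√239 / √(1 − 0.4489)
  = 0.67·15.459625 / 0.742361
  = 10.357949 / 0.742361 = 13.953

13.953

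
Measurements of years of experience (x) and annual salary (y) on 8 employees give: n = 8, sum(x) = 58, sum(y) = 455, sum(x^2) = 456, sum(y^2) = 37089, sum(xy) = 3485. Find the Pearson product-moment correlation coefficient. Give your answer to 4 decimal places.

S_xy = nΣxy − ΣxΣy = 8·3485 − 58·455 = 27880 − 26390 = 1490
S_xx = nΣx² − (Σx)² = 8·456 − 58² = 3648 − 3364 = 284
S_yy = nΣy² − (Σy)² = 8·37089 − 455² = 296712 − 207025 = 89687
r = S_xy / √(S_xx·S_yy) = 1490 / √(284·89687) = 1490 / √25471108 = 1490 / 5046.8909 = 0.2952

0.2952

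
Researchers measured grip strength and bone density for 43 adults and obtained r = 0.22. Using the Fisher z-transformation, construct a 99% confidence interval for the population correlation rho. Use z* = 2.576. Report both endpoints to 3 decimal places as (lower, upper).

(-0.182, 0.559)

z_r = atanh(0.22) = 0.223656;  SE = 1/√(n−3) = 1/√40 = 0.158114
z-limits: 0.223656 ± 2.576·0.158114 = 0.223656 ± 0.407302 = [-0.183646, 0.630958]
ρ-limits: (tanh -0.183646, tanh 0.630958) = (-0.182, 0.559)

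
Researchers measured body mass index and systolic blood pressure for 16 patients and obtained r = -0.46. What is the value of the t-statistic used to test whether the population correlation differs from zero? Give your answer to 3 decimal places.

-1.938

t = r·√(n−2) / √(1−r²) with r = -0.46, n = 16
  = -0.46·√14 / √(1 − 0.2116)
  = -0.46·3.741657 / 0.887919
  = -1.721162 / 0.887919 = -1.938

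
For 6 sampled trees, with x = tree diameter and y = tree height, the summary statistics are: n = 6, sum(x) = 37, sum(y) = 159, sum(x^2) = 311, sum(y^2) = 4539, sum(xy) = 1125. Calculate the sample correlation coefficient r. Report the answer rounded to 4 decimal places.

0.8800

S_xy = nΣxy − ΣxΣy = 6·1125 − 37·159 = 6750 − 5883 = 867
S_xx = nΣx² − (Σx)² = 6·311 − 37² = 1866 − 1369 = 497
S_yy = nΣy² − (Σy)² = 6·4539 − 159² = 27234 − 25281 = 1953
r = S_xy / √(S_xx·S_yy) = 867 / √(497·1953) = 867 / √970641 = 867 / 985.2111 = 0.8800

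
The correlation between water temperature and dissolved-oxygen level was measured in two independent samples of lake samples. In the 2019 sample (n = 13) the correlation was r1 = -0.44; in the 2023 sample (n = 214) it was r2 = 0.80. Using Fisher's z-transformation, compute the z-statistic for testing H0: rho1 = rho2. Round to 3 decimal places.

Fisher z-transforms: z1 = atanh(-0.44) = -0.472231, z2 = atanh(0.80) = 1.098612; difference d = -1.570843
Var(d) = 1/10 + 1/211 = 0.1000000 + 0.0047393 = 0.1047393
z = d/√Var(d) = -1.570843 / √0.1047393 = -1.570843 / 0.323635 = -4.854

-4.854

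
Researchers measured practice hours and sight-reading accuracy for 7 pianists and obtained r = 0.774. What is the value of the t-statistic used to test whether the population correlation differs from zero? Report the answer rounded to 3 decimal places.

1 − r² = 1 − 0.599076 = 0.400924;  √(1−r²) = 0.633186
√(n−2) = √5 = 2.236068
t = r·√(n−2)/√(1−r²) = 0.774 · 2.236068 / 0.633186 = 2.733

2.733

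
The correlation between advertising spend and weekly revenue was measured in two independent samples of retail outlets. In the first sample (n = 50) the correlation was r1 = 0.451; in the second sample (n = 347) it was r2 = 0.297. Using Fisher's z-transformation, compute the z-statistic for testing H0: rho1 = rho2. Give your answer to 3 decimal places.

z1 = atanh(0.451) = 0.485955,  z2 = atanh(0.297) = 0.306226
SE = √(1/(n1−3) + 1/(n2−3)) = √(1/47 + 1/344) = √(0.0212766 + 0.0029070) = √0.0241836 = 0.155511
z = (z1 − z2)/SE = (0.485955 − 0.306226) / 0.155511 = 0.179729 / 0.155511 = 1.156

1.156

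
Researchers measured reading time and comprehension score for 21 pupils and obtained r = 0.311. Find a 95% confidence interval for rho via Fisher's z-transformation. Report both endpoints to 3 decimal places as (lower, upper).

z_r = atanh(0.311) = 0.321652;  SE = 1/√(n−3) = 1/√18 = 0.235702
z-limits: 0.321652 ± 1.960·0.235702 = 0.321652 ± 0.461976 = [-0.140324, 0.783628]
ρ-limits: (tanh -0.140324, tanh 0.783628) = (-0.139, 0.655)

(-0.139, 0.655)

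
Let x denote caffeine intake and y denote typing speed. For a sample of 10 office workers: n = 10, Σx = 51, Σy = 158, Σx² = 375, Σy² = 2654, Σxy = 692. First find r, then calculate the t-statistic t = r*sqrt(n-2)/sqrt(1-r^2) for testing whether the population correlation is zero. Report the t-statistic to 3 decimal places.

-4.482

Numerator: nΣxy − (Σx)(Σy) = 10·692 − (51)(158) = -1138
Denominator: √[(nΣx²−(Σx)²)(nΣy²−(Σy)²)]
  nΣx²−(Σx)² = 10·375 − 2601 = 1149;  nΣy²−(Σy)² = 10·2654 − 24964 = 1576
  √(1149·1576) = √1810824 = 1345.6686
r = -1138 / 1345.6686 = -0.8457
t = r·√(n−2)/√(1−r²) = -0.8457·√8 / √(1−0.715208) = -2.392001 / 0.533659 = -4.482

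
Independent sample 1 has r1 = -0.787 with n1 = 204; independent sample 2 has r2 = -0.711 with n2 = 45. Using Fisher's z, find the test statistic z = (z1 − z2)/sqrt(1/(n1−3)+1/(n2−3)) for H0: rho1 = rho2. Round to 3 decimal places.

-1.027

z1 = atanh(-0.787) = -1.063501,  z2 = atanh(-0.711) = -0.889203
SE = √(1/(n1−3) + 1/(n2−3)) = √(1/201 + 1/42) = √(0.0049751 + 0.0238095) = √0.0287846 = 0.169660
z = (z1 − z2)/SE = (-1.063501 − (-0.889203)) / 0.169660 = -0.174298 / 0.169660 = -1.027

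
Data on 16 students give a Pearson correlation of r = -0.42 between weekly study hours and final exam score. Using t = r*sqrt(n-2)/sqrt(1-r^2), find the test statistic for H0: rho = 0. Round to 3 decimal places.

1 − r² = 1 − 0.1764 = 0.8236;  √(1−r²) = 0.907524
√(n−2) = √14 = 3.741657
t = r·√(n−2)/√(1−r²) = -0.42 · 3.741657 / 0.907524 = -1.732

-1.732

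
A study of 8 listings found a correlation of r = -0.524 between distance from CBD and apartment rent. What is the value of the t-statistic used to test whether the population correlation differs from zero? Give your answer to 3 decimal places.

1 − r² = 1 − 0.274576 = 0.725424;  √(1−r²) = 0.851718
√(n−2) = √6 = 2.449490
t = r·√(n−2)/√(1−r²) = -0.524 · 2.449490 / 0.851718 = -1.507

-1.507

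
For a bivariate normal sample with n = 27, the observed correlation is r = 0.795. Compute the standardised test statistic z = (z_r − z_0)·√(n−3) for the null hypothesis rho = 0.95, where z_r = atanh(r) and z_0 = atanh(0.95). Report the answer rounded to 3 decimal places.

-3.659

Fisher z: atanh(0.795) = 1.084875, atanh(0.95) = 1.831781
z = (z_r − z_0)·√(n−3) = (1.084875 − 1.831781)·√24 = -0.746906 · 4.898979 = -3.659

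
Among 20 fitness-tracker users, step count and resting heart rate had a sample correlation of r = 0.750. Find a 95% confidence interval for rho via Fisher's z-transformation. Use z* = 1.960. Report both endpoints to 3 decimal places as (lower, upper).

z_r = atanh(0.750) = 0.972955;  SE = 1/√(n−3) = 1/√17 = 0.242536
z-limits: 0.972955 ± 1.960·0.242536 = 0.972955 ± 0.475371 = [0.497584, 1.448326]
ρ-limits: (tanh 0.497584, tanh 1.448326) = (0.460, 0.895)

(0.460, 0.895)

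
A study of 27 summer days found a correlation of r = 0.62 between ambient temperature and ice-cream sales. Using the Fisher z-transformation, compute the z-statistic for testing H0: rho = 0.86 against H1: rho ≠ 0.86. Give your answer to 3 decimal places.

-2.784

Fisher z: atanh(0.62) = 0.725005, atanh(0.86) = 1.293345
z = (z_r − z_0)·√(n−3) = (0.725005 − 1.293345)·√24 = -0.568340 · 4.898979 = -2.784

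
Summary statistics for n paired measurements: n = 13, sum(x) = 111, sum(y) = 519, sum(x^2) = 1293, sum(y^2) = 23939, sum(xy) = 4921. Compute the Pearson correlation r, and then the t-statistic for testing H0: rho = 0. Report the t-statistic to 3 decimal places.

S_xy = nΣxy − ΣxΣy = 13·4921 − 111·519 = 63973 − 57609 = 6364
S_xx = nΣx² − (Σx)² = 13·1293 − 111² = 16809 − 12321 = 4488
S_yy = nΣy² − (Σy)² = 13·23939 − 519² = 311207 − 269361 = 41846
r = S_xy / √(S_xx·S_yy) = 6364 / √(4488·41846) = 6364 / √187804848 = 6364 / 13704.1909 = 0.4644
t = r·√(n−2)/√(1−r²) = 0.4644·√11 / √(1−0.215667) = 1.540241 / 0.885626 = 1.739

1.739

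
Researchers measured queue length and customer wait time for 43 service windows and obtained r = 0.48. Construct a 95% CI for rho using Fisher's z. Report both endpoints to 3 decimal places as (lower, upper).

z_r = atanh(0.48) = 0.522984;  SE = 1/√(n−3) = 1/√40 = 0.158114
z-limits: 0.522984 ± 1.960·0.158114 = 0.522984 ± 0.309903 = [0.213081, 0.832887]
ρ-limits: (tanh 0.213081, tanh 0.832887) = (0.210, 0.682)

(0.210, 0.682)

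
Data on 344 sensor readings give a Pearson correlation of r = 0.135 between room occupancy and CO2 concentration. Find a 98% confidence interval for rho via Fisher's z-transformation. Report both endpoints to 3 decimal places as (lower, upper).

Fisher z: z_r = atanh(r) = ½·ln((1+0.135)/(1−0.135)) = 0.135829
SE(z) = 1/√(n−3) = 1/√341 = 0.054153
98% ⇒ z* = 2.326; margin = 2.326·0.054153 = 0.125960
CI on z-scale: (0.009869, 0.261789)
Back-transform: tanh(0.009869) = 0.009869, tanh(0.261789) = 0.255968

(0.010, 0.256)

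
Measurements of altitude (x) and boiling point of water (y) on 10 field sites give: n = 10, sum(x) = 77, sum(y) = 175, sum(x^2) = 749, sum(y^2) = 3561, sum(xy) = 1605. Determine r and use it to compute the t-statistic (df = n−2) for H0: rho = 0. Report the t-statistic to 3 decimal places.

6.789

Numerator: nΣxy − (Σx)(Σy) = 10·1605 − (77)(175) = 2575
Denominator: √[(nΣx²−(Σx)²)(nΣy²−(Σy)²)]
  nΣx²−(Σx)² = 10·749 − 5929 = 1561;  nΣy²−(Σy)² = 10·3561 − 30625 = 4985
  √(1561·4985) = √7781585 = 2789.5492
r = 2575 / 2789.5492 = 0.9231
t = r·√(n−2)/√(1−r²) = 0.9231·√8 / √(1−0.852114) = 2.610921 / 0.384559 = 6.789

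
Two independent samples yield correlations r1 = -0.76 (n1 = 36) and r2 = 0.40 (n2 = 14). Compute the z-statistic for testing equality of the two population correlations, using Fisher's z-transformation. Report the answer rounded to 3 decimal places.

-4.078

z1 = atanh(-0.76) = -0.996215,  z2 = atanh(0.40) = 0.423649
SE = √(1/(n1−3) + 1/(n2−3)) = √(1/33 + 1/11) = √(0.0303030 + 0.0909091) = √0.1212121 = 0.348155
z = (z1 − z2)/SE = (-0.996215 − 0.423649) / 0.348155 = -1.419864 / 0.348155 = -4.078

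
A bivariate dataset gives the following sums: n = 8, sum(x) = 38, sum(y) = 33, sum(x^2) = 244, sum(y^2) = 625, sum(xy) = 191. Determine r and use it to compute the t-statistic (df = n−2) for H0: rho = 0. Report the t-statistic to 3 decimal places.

0.485

S_xy = nΣxy − ΣxΣy = 8·191 − 38·33 = 1528 − 1254 = 274
S_xx = nΣx² − (Σx)² = 8·244 − 38² = 1952 − 1444 = 508
S_yy = nΣy² − (Σy)² = 8·625 − 33² = 5000 − 1089 = 3911
r = S_xy / √(S_xx·S_yy) = 274 / √(508·3911) = 274 / √1986788 = 274 / 1409.5347 = 0.1944
t = r·√(n−2)/√(1−r²) = 0.1944·√6 / √(1−0.037791) = 0.476181 / 0.980923 = 0.485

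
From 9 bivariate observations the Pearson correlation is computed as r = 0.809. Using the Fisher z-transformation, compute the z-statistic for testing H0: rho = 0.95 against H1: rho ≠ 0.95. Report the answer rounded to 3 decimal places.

z_r = atanh(0.809) = 1.124128,  z_0 = atanh(0.95) = 1.831781
SE = 1/√(n−3) = 1/√6 = 0.408248
z = (z_r − z_0)/SE = (1.124128 − 1.831781) / 0.408248 = -0.707653 / 0.408248 = -1.733

-1.733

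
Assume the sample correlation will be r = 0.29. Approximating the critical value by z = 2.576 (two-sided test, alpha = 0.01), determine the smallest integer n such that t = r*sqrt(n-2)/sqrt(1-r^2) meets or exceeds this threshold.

r√(n−2)/√(1−r²) ≥ 2.576  ⇔  n−2 ≥ (2.576)²·(1−r²)/r²
(1−r²)/r² = (1−0.0841)/0.0841 = 10.8906
n ≥ 2 + 6.635776·10.8906 = 2 + 72.2676 = 74.2676
⌈74.2676⌉ = 75

75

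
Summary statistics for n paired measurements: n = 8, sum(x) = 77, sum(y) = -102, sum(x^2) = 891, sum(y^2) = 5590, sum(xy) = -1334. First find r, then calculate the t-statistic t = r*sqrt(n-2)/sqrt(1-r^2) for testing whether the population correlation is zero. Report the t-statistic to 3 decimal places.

Numerator: nΣxy − (Σx)(Σy) = 8·(-1334) − (77)(-102) = -2818
Denominator: √[(nΣx²−(Σx)²)(nΣy²−(Σy)²)]
  nΣx²−(Σx)² = 8·891 − 5929 = 1199;  nΣy²−(Σy)² = 8·5590 − 10404 = 34316
  √(1199·34316) = √41144884 = 6414.4278
r = -2818 / 6414.4278 = -0.4393
t = r·√(n−2)/√(1−r²) = -0.4393·√6 / √(1−0.192984) = -1.076061 / 0.898341 = -1.198

-1.198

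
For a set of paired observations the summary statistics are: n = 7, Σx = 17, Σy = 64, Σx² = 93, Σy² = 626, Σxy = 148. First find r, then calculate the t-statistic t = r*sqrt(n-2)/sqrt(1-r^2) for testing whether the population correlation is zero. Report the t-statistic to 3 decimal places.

S_xy = nΣxy − ΣxΣy = 7·148 − 17·64 = 1036 − 1088 = -52
S_xx = nΣx² − (Σx)² = 7·93 − 17² = 651 − 289 = 362
S_yy = nΣy² − (Σy)² = 7·626 − 64² = 4382 − 4096 = 286
r = S_xy / √(S_xx·S_yy) = -52 / √(362·286) = -52 / √103532 = -52 / 321.7639 = -0.1616
t = r·√(n−2)/√(1−r²) = -0.1616·√5 / √(1−0.026115) = -0.361349 / 0.986856 = -0.366

-0.366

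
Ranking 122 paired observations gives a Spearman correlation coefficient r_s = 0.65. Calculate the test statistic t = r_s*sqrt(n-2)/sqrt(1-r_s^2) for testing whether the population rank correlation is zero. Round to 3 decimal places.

9.370

t = r_s·√(n−2) / √(1−r_s²) with r_s = 0.65, n = 122
  = 0.65·√120 / √(1 − 0.4225)
  = 0.65·10.954451 / 0.759934
  = 7.120393 / 0.759934 = 9.370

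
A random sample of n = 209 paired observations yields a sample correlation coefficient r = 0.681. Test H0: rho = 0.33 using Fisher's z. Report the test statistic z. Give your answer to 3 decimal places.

Fisher z: atanh(0.681) = 0.830977, atanh(0.33) = 0.342828
z = (z_r − z_0)·√(n−3) = (0.830977 − 0.342828)·√206 = 0.488149 · 14.352700 = 7.006

7.006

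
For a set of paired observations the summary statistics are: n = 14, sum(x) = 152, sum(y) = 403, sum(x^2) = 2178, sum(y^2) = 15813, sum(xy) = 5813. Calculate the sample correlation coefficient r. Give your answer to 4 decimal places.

0.9642

S_xy = nΣxy − ΣxΣy = 14·5813 − 152·403 = 81382 − 61256 = 20126
S_xx = nΣx² − (Σx)² = 14·2178 − 152² = 30492 − 23104 = 7388
S_yy = nΣy² − (Σy)² = 14·15813 − 403² = 221382 − 162409 = 58973
r = S_xy / √(S_xx·S_yy) = 20126 / √(7388·58973) = 20126 / √435692524 = 20126 / 20873.2490 = 0.9642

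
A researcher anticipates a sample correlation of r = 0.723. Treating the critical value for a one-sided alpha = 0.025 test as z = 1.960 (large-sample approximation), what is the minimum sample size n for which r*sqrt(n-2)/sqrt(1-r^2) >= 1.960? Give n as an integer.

r√(n−2)/√(1−r²) ≥ 1.960  ⇔  n−2 ≥ (1.960)²·(1−r²)/r²
(1−r²)/r² = (1−0.522729)/0.522729 = 0.9130
n ≥ 2 + 3.8416·0.9130 = 2 + 3.5074 = 5.5074
⌈5.5074⌉ = 6

6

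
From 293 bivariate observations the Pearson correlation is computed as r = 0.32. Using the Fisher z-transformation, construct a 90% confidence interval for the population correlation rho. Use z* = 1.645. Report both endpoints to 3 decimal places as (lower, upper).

(0.231, 0.404)

Fisher z: z_r = atanh(r) = ½·ln((1+0.32)/(1−0.32)) = 0.331647
SE(z) = 1/√(n−3) = 1/√290 = 0.058722
90% ⇒ z* = 1.645; margin = 1.645·0.058722 = 0.096598
CI on z-scale: (0.235049, 0.428245)
Back-transform: tanh(0.235049) = 0.230814, tanh(0.428245) = 0.403854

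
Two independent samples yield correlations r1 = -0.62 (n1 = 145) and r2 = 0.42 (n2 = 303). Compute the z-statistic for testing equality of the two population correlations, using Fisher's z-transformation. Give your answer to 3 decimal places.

z1 = atanh(-0.62) = -0.725005,  z2 = atanh(0.42) = 0.447692
SE = √(1/(n1−3) + 1/(n2−3)) = √(1/142 + 1/300) = √(0.0070423 + 0.0033333) = √0.0103756 = 0.101861
z = (z1 − z2)/SE = (-0.725005 − 0.447692) / 0.101861 = -1.172697 / 0.101861 = -11.513

-11.513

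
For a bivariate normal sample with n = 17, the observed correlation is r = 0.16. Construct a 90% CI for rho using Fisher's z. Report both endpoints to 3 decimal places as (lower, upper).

z_r = atanh(0.16) = 0.161387;  SE = 1/√(n−3) = 1/√14 = 0.267261
z-limits: 0.161387 ± 1.645·0.267261 = 0.161387 ± 0.439644 = [-0.278257, 0.601031]
ρ-limits: (tanh -0.278257, tanh 0.601031) = (-0.271, 0.538)

(-0.271, 0.538)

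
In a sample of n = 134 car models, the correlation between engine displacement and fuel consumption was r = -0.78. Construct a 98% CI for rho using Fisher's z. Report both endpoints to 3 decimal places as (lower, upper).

z_r = atanh(-0.78) = -1.045371;  SE = 1/√(n−3) = 1/√131 = 0.087370
z-limits: -1.045371 ± 2.326·0.087370 = -1.045371 ± 0.203223 = [-1.248594, -0.842148]
ρ-limits: (tanh -1.248594, tanh -0.842148) = (-0.848, -0.687)

(-0.848, -0.687)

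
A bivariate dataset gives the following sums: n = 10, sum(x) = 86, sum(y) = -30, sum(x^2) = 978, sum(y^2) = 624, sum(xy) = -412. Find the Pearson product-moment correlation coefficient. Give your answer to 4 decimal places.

-0.4316

S_xy = nΣxy − ΣxΣy = 10·(-412) − 86·(-30) = -4120 − (-2580) = -1540
S_xx = nΣx² − (Σx)² = 10·978 − 86² = 9780 − 7396 = 2384
S_yy = nΣy² − (Σy)² = 10·624 − (-30)² = 6240 − 900 = 5340
r = S_xy / √(S_xx·S_yy) = -1540 / √(2384·5340) = -1540 / √12730560 = -1540 / 3567.9910 = -0.4316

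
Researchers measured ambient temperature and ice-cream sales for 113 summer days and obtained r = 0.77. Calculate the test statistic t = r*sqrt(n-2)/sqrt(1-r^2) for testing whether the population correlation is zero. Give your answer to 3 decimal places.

1 − r² = 1 − 0.5929 = 0.4071;  √(1−r²) = 0.638044
√(n−2) = √111 = 10.535654
t = r·√(n−2)/√(1−r²) = 0.77 · 10.535654 / 0.638044 = 12.715

12.715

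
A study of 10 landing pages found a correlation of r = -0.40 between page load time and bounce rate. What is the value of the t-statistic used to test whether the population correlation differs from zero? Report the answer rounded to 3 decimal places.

-1.234

1 − r² = 1 − 0.1600 = 0.8400;  √(1−r²) = 0.916515
√(n−2) = √8 = 2.828427
t = r·√(n−2)/√(1−r²) = -0.40 · 2.828427 / 0.916515 = -1.234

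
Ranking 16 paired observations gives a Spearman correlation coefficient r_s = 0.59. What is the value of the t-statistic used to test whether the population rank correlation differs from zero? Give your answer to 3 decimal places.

2.734

t = r_s·√(n−2) / √(1−r_s²) with r_s = 0.59, n = 16
  = 0.59·√14 / √(1 − 0.3481)
  = 0.59·3.741657 / 0.807403
  = 2.207578 / 0.807403 = 2.734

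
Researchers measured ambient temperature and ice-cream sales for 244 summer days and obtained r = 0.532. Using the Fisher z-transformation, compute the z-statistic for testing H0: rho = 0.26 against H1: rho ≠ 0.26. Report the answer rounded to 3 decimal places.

5.074

z_r = atanh(0.532) = 0.592931,  z_0 = atanh(0.26) = 0.266108
SE = 1/√(n−3) = 1/√241 = 0.064416
z = (z_r − z_0)/SE = (0.592931 − 0.266108) / 0.064416 = 0.326823 / 0.064416 = 5.074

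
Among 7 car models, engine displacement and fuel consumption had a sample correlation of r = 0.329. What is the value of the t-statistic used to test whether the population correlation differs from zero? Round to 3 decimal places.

0.779

1 − r² = 1 − 0.108241 = 0.891759;  √(1−r²) = 0.944330
√(n−2) = √5 = 2.236068
t = r·√(n−2)/√(1−r²) = 0.329 · 2.236068 / 0.944330 = 0.779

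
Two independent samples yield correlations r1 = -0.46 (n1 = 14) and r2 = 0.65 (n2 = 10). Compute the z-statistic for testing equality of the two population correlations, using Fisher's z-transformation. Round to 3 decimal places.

-2.632

Fisher z-transforms: z1 = atanh(-0.46) = -0.497311, z2 = atanh(0.65) = 0.775299; difference d = -1.272610
Var(d) = 1/11 + 1/7 = 0.0909091 + 0.1428571 = 0.2337662
z = d/√Var(d) = -1.272610 / √0.2337662 = -1.272610 / 0.483494 = -2.632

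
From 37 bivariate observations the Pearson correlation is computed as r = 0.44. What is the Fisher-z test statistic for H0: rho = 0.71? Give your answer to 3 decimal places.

-2.420

Fisher z: atanh(0.44) = 0.472231, atanh(0.71) = 0.887184
z = (z_r − z_0)·√(n−3) = (0.472231 − 0.887184)·√34 = -0.414953 · 5.830952 = -2.420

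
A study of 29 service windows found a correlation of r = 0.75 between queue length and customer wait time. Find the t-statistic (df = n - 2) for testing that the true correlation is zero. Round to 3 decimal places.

5.892

1 − r² = 1 − 0.5625 = 0.4375;  √(1−r²) = 0.661438
√(n−2) = √27 = 5.196152
t = r·√(n−2)/√(1−r²) = 0.75 · 5.196152 / 0.661438 = 5.892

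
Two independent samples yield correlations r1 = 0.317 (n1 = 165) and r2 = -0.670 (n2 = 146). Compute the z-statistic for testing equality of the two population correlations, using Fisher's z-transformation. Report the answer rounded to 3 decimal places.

Fisher z-transforms: z1 = atanh(0.317) = 0.328308, z2 = atanh(-0.670) = -0.810743; difference d = 1.139051
Var(d) = 1/162 + 1/143 = 0.0061728 + 0.0069930 = 0.0131658
z = d/√Var(d) = 1.139051 / √0.0131658 = 1.139051 / 0.114742 = 9.927

9.927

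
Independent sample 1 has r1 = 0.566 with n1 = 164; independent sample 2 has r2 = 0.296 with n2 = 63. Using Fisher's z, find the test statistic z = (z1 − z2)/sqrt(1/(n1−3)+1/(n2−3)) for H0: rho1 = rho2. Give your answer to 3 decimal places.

2.225

z1 = atanh(0.566) = 0.641618,  z2 = atanh(0.296) = 0.305130
SE = √(1/(n1−3) + 1/(n2−3)) = √(1/161 + 1/60) = √(0.0062112 + 0.0166667) = √0.0228779 = 0.151254
z = (z1 − z2)/SE = (0.641618 − 0.305130) / 0.151254 = 0.336488 / 0.151254 = 2.225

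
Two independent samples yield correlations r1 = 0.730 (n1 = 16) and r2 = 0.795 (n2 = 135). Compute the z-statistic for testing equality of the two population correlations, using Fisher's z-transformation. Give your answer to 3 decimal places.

-0.537

Fisher z-transforms: z1 = atanh(0.730) = 0.928727, z2 = atanh(0.795) = 1.084875; difference d = -0.156148
Var(d) = 1/13 + 1/132 = 0.0769231 + 0.0075758 = 0.0844989
z = d/√Var(d) = -0.156148 / √0.0844989 = -0.156148 / 0.290687 = -0.537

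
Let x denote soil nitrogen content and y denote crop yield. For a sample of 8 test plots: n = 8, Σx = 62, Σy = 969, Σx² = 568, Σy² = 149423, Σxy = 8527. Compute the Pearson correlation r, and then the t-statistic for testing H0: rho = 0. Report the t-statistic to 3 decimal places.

S_xy = nΣxy − ΣxΣy = 8·8527 − 62·969 = 68216 − 60078 = 8138
S_xx = nΣx² − (Σx)² = 8·568 − 62² = 4544 − 3844 = 700
S_yy = nΣy² − (Σy)² = 8·149423 − 969² = 1195384 − 938961 = 256423
r = S_xy / √(S_xx·S_yy) = 8138 / √(700·256423) = 8138 / √179496100 = 8138 / 13397.6155 = 0.6074
t = r·√(n−2)/√(1−r²) = 0.6074·√6 / √(1−0.368935) = 1.487820 / 0.794396 = 1.873

1.873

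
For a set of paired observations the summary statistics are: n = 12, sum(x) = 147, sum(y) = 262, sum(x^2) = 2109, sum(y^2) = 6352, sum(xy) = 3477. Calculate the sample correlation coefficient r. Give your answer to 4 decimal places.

S_xy = nΣxy − ΣxΣy = 12·3477 − 147·262 = 41724 − 38514 = 3210
S_xx = nΣx² − (Σx)² = 12·2109 − 147² = 25308 − 21609 = 3699
S_yy = nΣy² − (Σy)² = 12·6352 − 262² = 76224 − 68644 = 7580
r = S_xy / √(S_xx·S_yy) = 3210 / √(3699·7580) = 3210 / √28038420 = 3210 / 5295.1317 = 0.6062

0.6062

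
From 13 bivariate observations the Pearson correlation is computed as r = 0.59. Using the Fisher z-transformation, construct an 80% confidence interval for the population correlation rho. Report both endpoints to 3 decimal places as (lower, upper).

(0.266, 0.794)

Fisher z: z_r = atanh(r) = ½·ln((1+0.59)/(1−0.59)) = 0.677666
SE(z) = 1/√(n−3) = 1/√10 = 0.316228
80% ⇒ z* = 1.282; margin = 1.282·0.316228 = 0.405404
CI on z-scale: (0.272262, 1.083070)
Back-transform: tanh(0.272262) = 0.265728, tanh(1.083070) = 0.794335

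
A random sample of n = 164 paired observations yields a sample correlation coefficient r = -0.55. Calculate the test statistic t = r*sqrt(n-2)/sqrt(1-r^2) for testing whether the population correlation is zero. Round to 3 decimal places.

1 − r² = 1 − 0.3025 = 0.6975;  √(1−r²) = 0.835165
√(n−2) = √162 = 12.727922
t = r·√(n−2)/√(1−r²) = -0.55 · 12.727922 / 0.835165 = -8.382

-8.382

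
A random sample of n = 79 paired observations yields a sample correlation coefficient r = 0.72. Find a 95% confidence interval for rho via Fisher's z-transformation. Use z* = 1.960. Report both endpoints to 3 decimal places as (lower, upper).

Fisher z: z_r = atanh(r) = ½·ln((1+0.72)/(1−0.72)) = 0.907645
SE(z) = 1/√(n−3) = 1/√76 = 0.114708
95% ⇒ z* = 1.960; margin = 1.960·0.114708 = 0.224828
CI on z-scale: (0.682817, 1.132473)
Back-transform: tanh(0.682817) = 0.593348, tanh(1.132473) = 0.811864

(0.593, 0.812)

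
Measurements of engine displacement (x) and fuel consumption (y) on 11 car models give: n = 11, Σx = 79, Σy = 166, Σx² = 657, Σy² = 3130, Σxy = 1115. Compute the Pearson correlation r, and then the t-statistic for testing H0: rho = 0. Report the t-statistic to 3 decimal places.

Numerator: nΣxy − (Σx)(Σy) = 11·1115 − (79)(166) = -849
Denominator: √[(nΣx²−(Σx)²)(nΣy²−(Σy)²)]
  nΣx²−(Σx)² = 11·657 − 6241 = 986;  nΣy²−(Σy)² = 11·3130 − 27556 = 6874
  √(986·6874) = √6777764 = 2603.4139
r = -849 / 2603.4139 = -0.3261
t = r·√(n−2)/√(1−r²) = -0.3261·√9 / √(1−0.106341) = -0.978300 / 0.945335 = -1.035

-1.035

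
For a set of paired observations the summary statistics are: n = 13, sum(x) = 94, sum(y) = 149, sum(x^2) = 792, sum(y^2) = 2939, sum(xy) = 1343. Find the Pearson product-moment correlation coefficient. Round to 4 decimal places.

0.7143

S_xy = nΣxy − ΣxΣy = 13·1343 − 94·149 = 17459 − 14006 = 3453
S_xx = nΣx² − (Σx)² = 13·792 − 94² = 10296 − 8836 = 1460
S_yy = nΣy² − (Σy)² = 13·2939 − 149² = 38207 − 22201 = 16006
r = S_xy / √(S_xx·S_yy) = 3453 / √(1460·16006) = 3453 / √23368760 = 3453 / 4834.1245 = 0.7143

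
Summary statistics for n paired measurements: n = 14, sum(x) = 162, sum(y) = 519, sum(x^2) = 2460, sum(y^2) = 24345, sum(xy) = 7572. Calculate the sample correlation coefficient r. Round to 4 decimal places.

S_xy = nΣxy − ΣxΣy = 14·7572 − 162·519 = 106008 − 84078 = 21930
S_xx = nΣx² − (Σx)² = 14·2460 − 162² = 34440 − 26244 = 8196
S_yy = nΣy² − (Σy)² = 14·24345 − 519² = 340830 − 269361 = 71469
r = S_xy / √(S_xx·S_yy) = 21930 / √(8196·71469) = 21930 / √585759924 = 21930 / 24202.4776 = 0.9061

0.9061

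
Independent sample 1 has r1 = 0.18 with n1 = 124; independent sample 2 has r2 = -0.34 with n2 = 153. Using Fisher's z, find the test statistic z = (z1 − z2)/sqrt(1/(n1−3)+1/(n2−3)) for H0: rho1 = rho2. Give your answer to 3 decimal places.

4.387

z1 = atanh(0.18) = 0.181983,  z2 = atanh(-0.34) = -0.354093
SE = √(1/(n1−3) + 1/(n2−3)) = √(1/121 + 1/150) = √(0.0082645 + 0.0066667) = √0.0149312 = 0.122193
z = (z1 − z2)/SE = (0.181983 − (-0.354093)) / 0.122193 = 0.536076 / 0.122193 = 4.387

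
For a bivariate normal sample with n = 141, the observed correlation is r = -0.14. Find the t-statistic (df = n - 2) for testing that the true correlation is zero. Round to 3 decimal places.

-1.667

t = r·√(n−2) / √(1−r²) with r = -0.14, n = 141
  = -0.14·√139 / √(1 − 0.0196)
  = -0.14·11.789826 / 0.990152
  = -1.650576 / 0.990152 = -1.667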